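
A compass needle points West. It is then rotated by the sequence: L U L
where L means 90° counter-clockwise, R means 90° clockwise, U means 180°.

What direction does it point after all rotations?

Start: West
  L (left (90° counter-clockwise)) -> South
  U (U-turn (180°)) -> North
  L (left (90° counter-clockwise)) -> West
Final: West

Answer: Final heading: West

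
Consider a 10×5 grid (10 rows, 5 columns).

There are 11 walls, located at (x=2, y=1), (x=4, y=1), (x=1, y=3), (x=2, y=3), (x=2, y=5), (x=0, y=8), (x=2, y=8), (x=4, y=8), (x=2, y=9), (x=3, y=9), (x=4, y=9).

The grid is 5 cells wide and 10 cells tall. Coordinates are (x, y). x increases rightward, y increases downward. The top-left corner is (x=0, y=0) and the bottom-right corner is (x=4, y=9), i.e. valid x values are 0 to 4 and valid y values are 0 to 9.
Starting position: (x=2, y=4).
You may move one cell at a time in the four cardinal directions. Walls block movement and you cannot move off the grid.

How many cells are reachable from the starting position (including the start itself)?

BFS flood-fill from (x=2, y=4):
  Distance 0: (x=2, y=4)
  Distance 1: (x=1, y=4), (x=3, y=4)
  Distance 2: (x=3, y=3), (x=0, y=4), (x=4, y=4), (x=1, y=5), (x=3, y=5)
  Distance 3: (x=3, y=2), (x=0, y=3), (x=4, y=3), (x=0, y=5), (x=4, y=5), (x=1, y=6), (x=3, y=6)
  Distance 4: (x=3, y=1), (x=0, y=2), (x=2, y=2), (x=4, y=2), (x=0, y=6), (x=2, y=6), (x=4, y=6), (x=1, y=7), (x=3, y=7)
  Distance 5: (x=3, y=0), (x=0, y=1), (x=1, y=2), (x=0, y=7), (x=2, y=7), (x=4, y=7), (x=1, y=8), (x=3, y=8)
  Distance 6: (x=0, y=0), (x=2, y=0), (x=4, y=0), (x=1, y=1), (x=1, y=9)
  Distance 7: (x=1, y=0), (x=0, y=9)
Total reachable: 39 (grid has 39 open cells total)

Answer: Reachable cells: 39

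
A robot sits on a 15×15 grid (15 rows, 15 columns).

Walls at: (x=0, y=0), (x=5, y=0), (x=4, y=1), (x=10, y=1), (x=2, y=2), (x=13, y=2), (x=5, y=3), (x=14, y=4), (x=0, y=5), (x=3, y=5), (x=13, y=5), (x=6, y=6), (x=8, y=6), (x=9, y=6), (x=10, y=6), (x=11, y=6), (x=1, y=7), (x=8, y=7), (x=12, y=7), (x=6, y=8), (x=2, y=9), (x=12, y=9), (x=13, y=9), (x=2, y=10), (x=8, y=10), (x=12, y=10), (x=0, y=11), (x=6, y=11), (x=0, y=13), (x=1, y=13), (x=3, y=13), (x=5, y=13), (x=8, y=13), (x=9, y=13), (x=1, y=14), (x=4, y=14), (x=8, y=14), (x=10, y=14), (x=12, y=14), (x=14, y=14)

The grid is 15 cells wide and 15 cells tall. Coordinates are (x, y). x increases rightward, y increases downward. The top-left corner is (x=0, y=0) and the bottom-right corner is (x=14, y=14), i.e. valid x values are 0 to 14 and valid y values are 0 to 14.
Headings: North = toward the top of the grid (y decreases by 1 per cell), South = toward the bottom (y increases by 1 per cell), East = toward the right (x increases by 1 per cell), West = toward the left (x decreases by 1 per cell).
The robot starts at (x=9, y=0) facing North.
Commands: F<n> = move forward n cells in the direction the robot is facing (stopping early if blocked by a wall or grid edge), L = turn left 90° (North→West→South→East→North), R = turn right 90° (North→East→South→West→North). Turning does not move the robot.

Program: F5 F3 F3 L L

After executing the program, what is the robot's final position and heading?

Start: (x=9, y=0), facing North
  F5: move forward 0/5 (blocked), now at (x=9, y=0)
  F3: move forward 0/3 (blocked), now at (x=9, y=0)
  F3: move forward 0/3 (blocked), now at (x=9, y=0)
  L: turn left, now facing West
  L: turn left, now facing South
Final: (x=9, y=0), facing South

Answer: Final position: (x=9, y=0), facing South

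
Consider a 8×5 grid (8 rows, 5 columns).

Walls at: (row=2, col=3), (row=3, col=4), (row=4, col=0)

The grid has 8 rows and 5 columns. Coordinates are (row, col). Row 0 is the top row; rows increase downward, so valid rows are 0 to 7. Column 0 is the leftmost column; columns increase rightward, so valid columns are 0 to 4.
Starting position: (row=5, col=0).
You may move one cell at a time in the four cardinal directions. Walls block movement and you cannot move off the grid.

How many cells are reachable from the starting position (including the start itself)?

Answer: Reachable cells: 37

Derivation:
BFS flood-fill from (row=5, col=0):
  Distance 0: (row=5, col=0)
  Distance 1: (row=5, col=1), (row=6, col=0)
  Distance 2: (row=4, col=1), (row=5, col=2), (row=6, col=1), (row=7, col=0)
  Distance 3: (row=3, col=1), (row=4, col=2), (row=5, col=3), (row=6, col=2), (row=7, col=1)
  Distance 4: (row=2, col=1), (row=3, col=0), (row=3, col=2), (row=4, col=3), (row=5, col=4), (row=6, col=3), (row=7, col=2)
  Distance 5: (row=1, col=1), (row=2, col=0), (row=2, col=2), (row=3, col=3), (row=4, col=4), (row=6, col=4), (row=7, col=3)
  Distance 6: (row=0, col=1), (row=1, col=0), (row=1, col=2), (row=7, col=4)
  Distance 7: (row=0, col=0), (row=0, col=2), (row=1, col=3)
  Distance 8: (row=0, col=3), (row=1, col=4)
  Distance 9: (row=0, col=4), (row=2, col=4)
Total reachable: 37 (grid has 37 open cells total)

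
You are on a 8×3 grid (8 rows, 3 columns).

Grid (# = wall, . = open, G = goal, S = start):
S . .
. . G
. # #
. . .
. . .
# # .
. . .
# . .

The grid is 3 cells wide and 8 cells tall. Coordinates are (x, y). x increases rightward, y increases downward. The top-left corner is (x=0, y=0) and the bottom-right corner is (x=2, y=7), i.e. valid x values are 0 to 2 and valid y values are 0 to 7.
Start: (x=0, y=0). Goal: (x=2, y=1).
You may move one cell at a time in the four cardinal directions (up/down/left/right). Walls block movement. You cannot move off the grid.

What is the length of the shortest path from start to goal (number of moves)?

BFS from (x=0, y=0) until reaching (x=2, y=1):
  Distance 0: (x=0, y=0)
  Distance 1: (x=1, y=0), (x=0, y=1)
  Distance 2: (x=2, y=0), (x=1, y=1), (x=0, y=2)
  Distance 3: (x=2, y=1), (x=0, y=3)  <- goal reached here
One shortest path (3 moves): (x=0, y=0) -> (x=1, y=0) -> (x=2, y=0) -> (x=2, y=1)

Answer: Shortest path length: 3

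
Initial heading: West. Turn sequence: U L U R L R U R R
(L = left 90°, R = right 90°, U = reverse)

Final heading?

Answer: Final heading: West

Derivation:
Start: West
  U (U-turn (180°)) -> East
  L (left (90° counter-clockwise)) -> North
  U (U-turn (180°)) -> South
  R (right (90° clockwise)) -> West
  L (left (90° counter-clockwise)) -> South
  R (right (90° clockwise)) -> West
  U (U-turn (180°)) -> East
  R (right (90° clockwise)) -> South
  R (right (90° clockwise)) -> West
Final: West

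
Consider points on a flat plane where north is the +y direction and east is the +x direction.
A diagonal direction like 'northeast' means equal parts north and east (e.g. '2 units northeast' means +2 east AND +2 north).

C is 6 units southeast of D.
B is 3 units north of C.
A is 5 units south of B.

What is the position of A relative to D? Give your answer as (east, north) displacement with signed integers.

Place D at the origin (east=0, north=0).
  C is 6 units southeast of D: delta (east=+6, north=-6); C at (east=6, north=-6).
  B is 3 units north of C: delta (east=+0, north=+3); B at (east=6, north=-3).
  A is 5 units south of B: delta (east=+0, north=-5); A at (east=6, north=-8).
Therefore A relative to D: (east=6, north=-8).

Answer: A is at (east=6, north=-8) relative to D.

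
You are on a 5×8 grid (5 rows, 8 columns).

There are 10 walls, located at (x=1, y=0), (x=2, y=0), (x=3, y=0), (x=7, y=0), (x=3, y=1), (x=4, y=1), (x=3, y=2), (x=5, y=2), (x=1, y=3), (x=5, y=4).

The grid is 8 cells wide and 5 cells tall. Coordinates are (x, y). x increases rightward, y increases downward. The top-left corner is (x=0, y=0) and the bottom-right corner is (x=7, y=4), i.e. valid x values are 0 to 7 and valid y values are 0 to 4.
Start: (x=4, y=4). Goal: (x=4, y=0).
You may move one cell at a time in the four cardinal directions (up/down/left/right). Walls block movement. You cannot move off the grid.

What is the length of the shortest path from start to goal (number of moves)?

BFS from (x=4, y=4) until reaching (x=4, y=0):
  Distance 0: (x=4, y=4)
  Distance 1: (x=4, y=3), (x=3, y=4)
  Distance 2: (x=4, y=2), (x=3, y=3), (x=5, y=3), (x=2, y=4)
  Distance 3: (x=2, y=3), (x=6, y=3), (x=1, y=4)
  Distance 4: (x=2, y=2), (x=6, y=2), (x=7, y=3), (x=0, y=4), (x=6, y=4)
  Distance 5: (x=2, y=1), (x=6, y=1), (x=1, y=2), (x=7, y=2), (x=0, y=3), (x=7, y=4)
  Distance 6: (x=6, y=0), (x=1, y=1), (x=5, y=1), (x=7, y=1), (x=0, y=2)
  Distance 7: (x=5, y=0), (x=0, y=1)
  Distance 8: (x=0, y=0), (x=4, y=0)  <- goal reached here
One shortest path (8 moves): (x=4, y=4) -> (x=4, y=3) -> (x=5, y=3) -> (x=6, y=3) -> (x=6, y=2) -> (x=6, y=1) -> (x=5, y=1) -> (x=5, y=0) -> (x=4, y=0)

Answer: Shortest path length: 8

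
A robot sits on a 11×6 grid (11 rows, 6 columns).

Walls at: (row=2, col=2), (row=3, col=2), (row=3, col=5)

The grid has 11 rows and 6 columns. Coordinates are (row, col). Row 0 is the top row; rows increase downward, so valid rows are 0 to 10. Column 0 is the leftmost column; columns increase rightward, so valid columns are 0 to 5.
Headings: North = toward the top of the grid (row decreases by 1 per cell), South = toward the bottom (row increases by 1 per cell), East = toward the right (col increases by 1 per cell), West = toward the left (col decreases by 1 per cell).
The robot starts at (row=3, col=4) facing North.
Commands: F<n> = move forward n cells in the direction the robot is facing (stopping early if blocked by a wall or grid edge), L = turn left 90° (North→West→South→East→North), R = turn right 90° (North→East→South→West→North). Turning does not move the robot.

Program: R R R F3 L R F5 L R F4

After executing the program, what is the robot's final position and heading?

Answer: Final position: (row=3, col=3), facing West

Derivation:
Start: (row=3, col=4), facing North
  R: turn right, now facing East
  R: turn right, now facing South
  R: turn right, now facing West
  F3: move forward 1/3 (blocked), now at (row=3, col=3)
  L: turn left, now facing South
  R: turn right, now facing West
  F5: move forward 0/5 (blocked), now at (row=3, col=3)
  L: turn left, now facing South
  R: turn right, now facing West
  F4: move forward 0/4 (blocked), now at (row=3, col=3)
Final: (row=3, col=3), facing West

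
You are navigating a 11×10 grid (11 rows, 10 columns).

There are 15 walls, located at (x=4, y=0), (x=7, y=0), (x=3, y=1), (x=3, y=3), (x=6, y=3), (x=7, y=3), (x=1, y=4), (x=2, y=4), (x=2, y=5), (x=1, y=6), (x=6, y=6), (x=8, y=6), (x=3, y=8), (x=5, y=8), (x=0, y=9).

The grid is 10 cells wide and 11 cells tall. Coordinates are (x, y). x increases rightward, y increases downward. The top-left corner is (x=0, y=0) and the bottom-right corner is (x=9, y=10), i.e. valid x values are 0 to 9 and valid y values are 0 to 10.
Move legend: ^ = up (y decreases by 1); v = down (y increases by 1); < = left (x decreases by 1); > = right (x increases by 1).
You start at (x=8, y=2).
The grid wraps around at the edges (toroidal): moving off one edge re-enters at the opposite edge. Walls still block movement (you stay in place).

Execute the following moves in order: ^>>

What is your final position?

Answer: Final position: (x=0, y=1)

Derivation:
Start: (x=8, y=2)
  ^ (up): (x=8, y=2) -> (x=8, y=1)
  > (right): (x=8, y=1) -> (x=9, y=1)
  > (right): (x=9, y=1) -> (x=0, y=1)
Final: (x=0, y=1)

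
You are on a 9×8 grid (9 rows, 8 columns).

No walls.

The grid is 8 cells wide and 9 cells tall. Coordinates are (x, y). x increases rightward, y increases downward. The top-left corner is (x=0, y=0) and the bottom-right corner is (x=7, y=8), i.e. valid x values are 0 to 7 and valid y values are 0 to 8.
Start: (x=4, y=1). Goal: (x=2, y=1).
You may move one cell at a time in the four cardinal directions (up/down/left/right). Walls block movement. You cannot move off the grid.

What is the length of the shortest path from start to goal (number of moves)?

BFS from (x=4, y=1) until reaching (x=2, y=1):
  Distance 0: (x=4, y=1)
  Distance 1: (x=4, y=0), (x=3, y=1), (x=5, y=1), (x=4, y=2)
  Distance 2: (x=3, y=0), (x=5, y=0), (x=2, y=1), (x=6, y=1), (x=3, y=2), (x=5, y=2), (x=4, y=3)  <- goal reached here
One shortest path (2 moves): (x=4, y=1) -> (x=3, y=1) -> (x=2, y=1)

Answer: Shortest path length: 2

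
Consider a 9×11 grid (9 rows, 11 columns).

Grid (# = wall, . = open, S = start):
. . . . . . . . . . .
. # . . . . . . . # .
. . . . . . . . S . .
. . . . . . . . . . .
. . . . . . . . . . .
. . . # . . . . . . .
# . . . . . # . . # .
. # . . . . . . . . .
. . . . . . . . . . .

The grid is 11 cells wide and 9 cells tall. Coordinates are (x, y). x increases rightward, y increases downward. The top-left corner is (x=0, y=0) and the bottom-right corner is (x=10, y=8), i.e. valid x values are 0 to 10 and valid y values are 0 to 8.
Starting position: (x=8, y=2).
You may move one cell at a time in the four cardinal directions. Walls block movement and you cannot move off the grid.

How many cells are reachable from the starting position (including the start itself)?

Answer: Reachable cells: 92

Derivation:
BFS flood-fill from (x=8, y=2):
  Distance 0: (x=8, y=2)
  Distance 1: (x=8, y=1), (x=7, y=2), (x=9, y=2), (x=8, y=3)
  Distance 2: (x=8, y=0), (x=7, y=1), (x=6, y=2), (x=10, y=2), (x=7, y=3), (x=9, y=3), (x=8, y=4)
  Distance 3: (x=7, y=0), (x=9, y=0), (x=6, y=1), (x=10, y=1), (x=5, y=2), (x=6, y=3), (x=10, y=3), (x=7, y=4), (x=9, y=4), (x=8, y=5)
  Distance 4: (x=6, y=0), (x=10, y=0), (x=5, y=1), (x=4, y=2), (x=5, y=3), (x=6, y=4), (x=10, y=4), (x=7, y=5), (x=9, y=5), (x=8, y=6)
  Distance 5: (x=5, y=0), (x=4, y=1), (x=3, y=2), (x=4, y=3), (x=5, y=4), (x=6, y=5), (x=10, y=5), (x=7, y=6), (x=8, y=7)
  Distance 6: (x=4, y=0), (x=3, y=1), (x=2, y=2), (x=3, y=3), (x=4, y=4), (x=5, y=5), (x=10, y=6), (x=7, y=7), (x=9, y=7), (x=8, y=8)
  Distance 7: (x=3, y=0), (x=2, y=1), (x=1, y=2), (x=2, y=3), (x=3, y=4), (x=4, y=5), (x=5, y=6), (x=6, y=7), (x=10, y=7), (x=7, y=8), (x=9, y=8)
  Distance 8: (x=2, y=0), (x=0, y=2), (x=1, y=3), (x=2, y=4), (x=4, y=6), (x=5, y=7), (x=6, y=8), (x=10, y=8)
  Distance 9: (x=1, y=0), (x=0, y=1), (x=0, y=3), (x=1, y=4), (x=2, y=5), (x=3, y=6), (x=4, y=7), (x=5, y=8)
  Distance 10: (x=0, y=0), (x=0, y=4), (x=1, y=5), (x=2, y=6), (x=3, y=7), (x=4, y=8)
  Distance 11: (x=0, y=5), (x=1, y=6), (x=2, y=7), (x=3, y=8)
  Distance 12: (x=2, y=8)
  Distance 13: (x=1, y=8)
  Distance 14: (x=0, y=8)
  Distance 15: (x=0, y=7)
Total reachable: 92 (grid has 92 open cells total)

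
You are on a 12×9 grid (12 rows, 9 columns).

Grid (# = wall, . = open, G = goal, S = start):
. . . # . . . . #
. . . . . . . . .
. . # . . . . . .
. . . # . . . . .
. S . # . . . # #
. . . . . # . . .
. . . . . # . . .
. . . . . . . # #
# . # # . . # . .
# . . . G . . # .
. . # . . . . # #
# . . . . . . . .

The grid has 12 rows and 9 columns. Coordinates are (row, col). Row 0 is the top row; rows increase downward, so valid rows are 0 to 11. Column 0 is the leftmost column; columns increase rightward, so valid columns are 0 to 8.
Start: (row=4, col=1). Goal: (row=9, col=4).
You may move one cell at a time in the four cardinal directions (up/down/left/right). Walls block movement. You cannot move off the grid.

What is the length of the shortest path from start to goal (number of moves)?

Answer: Shortest path length: 8

Derivation:
BFS from (row=4, col=1) until reaching (row=9, col=4):
  Distance 0: (row=4, col=1)
  Distance 1: (row=3, col=1), (row=4, col=0), (row=4, col=2), (row=5, col=1)
  Distance 2: (row=2, col=1), (row=3, col=0), (row=3, col=2), (row=5, col=0), (row=5, col=2), (row=6, col=1)
  Distance 3: (row=1, col=1), (row=2, col=0), (row=5, col=3), (row=6, col=0), (row=6, col=2), (row=7, col=1)
  Distance 4: (row=0, col=1), (row=1, col=0), (row=1, col=2), (row=5, col=4), (row=6, col=3), (row=7, col=0), (row=7, col=2), (row=8, col=1)
  Distance 5: (row=0, col=0), (row=0, col=2), (row=1, col=3), (row=4, col=4), (row=6, col=4), (row=7, col=3), (row=9, col=1)
  Distance 6: (row=1, col=4), (row=2, col=3), (row=3, col=4), (row=4, col=5), (row=7, col=4), (row=9, col=2), (row=10, col=1)
  Distance 7: (row=0, col=4), (row=1, col=5), (row=2, col=4), (row=3, col=5), (row=4, col=6), (row=7, col=5), (row=8, col=4), (row=9, col=3), (row=10, col=0), (row=11, col=1)
  Distance 8: (row=0, col=5), (row=1, col=6), (row=2, col=5), (row=3, col=6), (row=5, col=6), (row=7, col=6), (row=8, col=5), (row=9, col=4), (row=10, col=3), (row=11, col=2)  <- goal reached here
One shortest path (8 moves): (row=4, col=1) -> (row=4, col=2) -> (row=5, col=2) -> (row=5, col=3) -> (row=5, col=4) -> (row=6, col=4) -> (row=7, col=4) -> (row=8, col=4) -> (row=9, col=4)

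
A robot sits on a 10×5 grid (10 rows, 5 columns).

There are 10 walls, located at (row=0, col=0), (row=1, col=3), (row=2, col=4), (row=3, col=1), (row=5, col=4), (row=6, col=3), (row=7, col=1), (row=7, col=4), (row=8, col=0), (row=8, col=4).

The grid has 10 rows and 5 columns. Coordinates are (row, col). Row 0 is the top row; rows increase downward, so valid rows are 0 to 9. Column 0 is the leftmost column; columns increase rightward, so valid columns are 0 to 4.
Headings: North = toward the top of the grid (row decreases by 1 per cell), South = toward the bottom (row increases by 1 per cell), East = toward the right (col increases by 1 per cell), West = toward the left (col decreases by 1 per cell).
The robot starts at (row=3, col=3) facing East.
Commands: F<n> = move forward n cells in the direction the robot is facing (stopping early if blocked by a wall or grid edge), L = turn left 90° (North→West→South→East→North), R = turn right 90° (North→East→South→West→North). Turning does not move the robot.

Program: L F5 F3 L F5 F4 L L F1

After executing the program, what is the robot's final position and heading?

Answer: Final position: (row=2, col=1), facing East

Derivation:
Start: (row=3, col=3), facing East
  L: turn left, now facing North
  F5: move forward 1/5 (blocked), now at (row=2, col=3)
  F3: move forward 0/3 (blocked), now at (row=2, col=3)
  L: turn left, now facing West
  F5: move forward 3/5 (blocked), now at (row=2, col=0)
  F4: move forward 0/4 (blocked), now at (row=2, col=0)
  L: turn left, now facing South
  L: turn left, now facing East
  F1: move forward 1, now at (row=2, col=1)
Final: (row=2, col=1), facing East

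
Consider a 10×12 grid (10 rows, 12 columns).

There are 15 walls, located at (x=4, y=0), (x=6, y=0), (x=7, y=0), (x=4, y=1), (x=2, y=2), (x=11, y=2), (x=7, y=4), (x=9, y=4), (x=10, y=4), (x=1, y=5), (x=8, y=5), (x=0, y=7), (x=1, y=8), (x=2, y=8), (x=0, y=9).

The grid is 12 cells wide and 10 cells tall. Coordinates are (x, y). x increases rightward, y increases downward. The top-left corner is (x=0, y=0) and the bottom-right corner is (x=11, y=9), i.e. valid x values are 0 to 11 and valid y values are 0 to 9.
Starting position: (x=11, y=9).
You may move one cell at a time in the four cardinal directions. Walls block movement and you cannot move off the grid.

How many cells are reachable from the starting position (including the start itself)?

BFS flood-fill from (x=11, y=9):
  Distance 0: (x=11, y=9)
  Distance 1: (x=11, y=8), (x=10, y=9)
  Distance 2: (x=11, y=7), (x=10, y=8), (x=9, y=9)
  Distance 3: (x=11, y=6), (x=10, y=7), (x=9, y=8), (x=8, y=9)
  Distance 4: (x=11, y=5), (x=10, y=6), (x=9, y=7), (x=8, y=8), (x=7, y=9)
  Distance 5: (x=11, y=4), (x=10, y=5), (x=9, y=6), (x=8, y=7), (x=7, y=8), (x=6, y=9)
  Distance 6: (x=11, y=3), (x=9, y=5), (x=8, y=6), (x=7, y=7), (x=6, y=8), (x=5, y=9)
  Distance 7: (x=10, y=3), (x=7, y=6), (x=6, y=7), (x=5, y=8), (x=4, y=9)
  Distance 8: (x=10, y=2), (x=9, y=3), (x=7, y=5), (x=6, y=6), (x=5, y=7), (x=4, y=8), (x=3, y=9)
  Distance 9: (x=10, y=1), (x=9, y=2), (x=8, y=3), (x=6, y=5), (x=5, y=6), (x=4, y=7), (x=3, y=8), (x=2, y=9)
  Distance 10: (x=10, y=0), (x=9, y=1), (x=11, y=1), (x=8, y=2), (x=7, y=3), (x=6, y=4), (x=8, y=4), (x=5, y=5), (x=4, y=6), (x=3, y=7), (x=1, y=9)
  Distance 11: (x=9, y=0), (x=11, y=0), (x=8, y=1), (x=7, y=2), (x=6, y=3), (x=5, y=4), (x=4, y=5), (x=3, y=6), (x=2, y=7)
  Distance 12: (x=8, y=0), (x=7, y=1), (x=6, y=2), (x=5, y=3), (x=4, y=4), (x=3, y=5), (x=2, y=6), (x=1, y=7)
  Distance 13: (x=6, y=1), (x=5, y=2), (x=4, y=3), (x=3, y=4), (x=2, y=5), (x=1, y=6)
  Distance 14: (x=5, y=1), (x=4, y=2), (x=3, y=3), (x=2, y=4), (x=0, y=6)
  Distance 15: (x=5, y=0), (x=3, y=2), (x=2, y=3), (x=1, y=4), (x=0, y=5)
  Distance 16: (x=3, y=1), (x=1, y=3), (x=0, y=4)
  Distance 17: (x=3, y=0), (x=2, y=1), (x=1, y=2), (x=0, y=3)
  Distance 18: (x=2, y=0), (x=1, y=1), (x=0, y=2)
  Distance 19: (x=1, y=0), (x=0, y=1)
  Distance 20: (x=0, y=0)
Total reachable: 104 (grid has 105 open cells total)

Answer: Reachable cells: 104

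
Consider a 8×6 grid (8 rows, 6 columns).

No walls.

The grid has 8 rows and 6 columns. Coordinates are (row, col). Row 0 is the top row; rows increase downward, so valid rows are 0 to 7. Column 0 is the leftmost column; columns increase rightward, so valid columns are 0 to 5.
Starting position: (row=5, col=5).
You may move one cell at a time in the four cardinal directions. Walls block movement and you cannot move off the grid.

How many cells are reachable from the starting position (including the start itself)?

Answer: Reachable cells: 48

Derivation:
BFS flood-fill from (row=5, col=5):
  Distance 0: (row=5, col=5)
  Distance 1: (row=4, col=5), (row=5, col=4), (row=6, col=5)
  Distance 2: (row=3, col=5), (row=4, col=4), (row=5, col=3), (row=6, col=4), (row=7, col=5)
  Distance 3: (row=2, col=5), (row=3, col=4), (row=4, col=3), (row=5, col=2), (row=6, col=3), (row=7, col=4)
  Distance 4: (row=1, col=5), (row=2, col=4), (row=3, col=3), (row=4, col=2), (row=5, col=1), (row=6, col=2), (row=7, col=3)
  Distance 5: (row=0, col=5), (row=1, col=4), (row=2, col=3), (row=3, col=2), (row=4, col=1), (row=5, col=0), (row=6, col=1), (row=7, col=2)
  Distance 6: (row=0, col=4), (row=1, col=3), (row=2, col=2), (row=3, col=1), (row=4, col=0), (row=6, col=0), (row=7, col=1)
  Distance 7: (row=0, col=3), (row=1, col=2), (row=2, col=1), (row=3, col=0), (row=7, col=0)
  Distance 8: (row=0, col=2), (row=1, col=1), (row=2, col=0)
  Distance 9: (row=0, col=1), (row=1, col=0)
  Distance 10: (row=0, col=0)
Total reachable: 48 (grid has 48 open cells total)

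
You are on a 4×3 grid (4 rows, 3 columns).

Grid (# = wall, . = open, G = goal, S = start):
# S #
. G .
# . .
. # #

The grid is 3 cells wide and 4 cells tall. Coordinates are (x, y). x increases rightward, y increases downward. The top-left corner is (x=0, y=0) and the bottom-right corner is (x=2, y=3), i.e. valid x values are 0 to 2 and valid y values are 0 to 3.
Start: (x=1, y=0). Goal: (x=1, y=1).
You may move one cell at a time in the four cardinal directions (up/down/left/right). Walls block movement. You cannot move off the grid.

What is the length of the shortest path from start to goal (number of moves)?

Answer: Shortest path length: 1

Derivation:
BFS from (x=1, y=0) until reaching (x=1, y=1):
  Distance 0: (x=1, y=0)
  Distance 1: (x=1, y=1)  <- goal reached here
One shortest path (1 moves): (x=1, y=0) -> (x=1, y=1)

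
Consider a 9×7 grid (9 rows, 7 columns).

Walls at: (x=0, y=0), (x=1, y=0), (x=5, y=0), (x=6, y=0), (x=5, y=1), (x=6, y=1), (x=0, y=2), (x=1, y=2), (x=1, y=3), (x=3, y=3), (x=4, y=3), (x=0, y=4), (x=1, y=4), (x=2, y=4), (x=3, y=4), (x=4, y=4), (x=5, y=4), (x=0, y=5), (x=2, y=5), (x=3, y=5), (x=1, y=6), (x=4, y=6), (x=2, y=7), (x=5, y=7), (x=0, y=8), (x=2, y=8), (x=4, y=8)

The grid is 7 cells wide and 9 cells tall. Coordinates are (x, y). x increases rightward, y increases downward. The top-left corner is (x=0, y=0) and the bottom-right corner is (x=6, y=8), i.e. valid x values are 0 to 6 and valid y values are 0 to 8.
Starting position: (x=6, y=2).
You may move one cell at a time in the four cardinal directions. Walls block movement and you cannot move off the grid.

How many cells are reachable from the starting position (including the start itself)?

Answer: Reachable cells: 25

Derivation:
BFS flood-fill from (x=6, y=2):
  Distance 0: (x=6, y=2)
  Distance 1: (x=5, y=2), (x=6, y=3)
  Distance 2: (x=4, y=2), (x=5, y=3), (x=6, y=4)
  Distance 3: (x=4, y=1), (x=3, y=2), (x=6, y=5)
  Distance 4: (x=4, y=0), (x=3, y=1), (x=2, y=2), (x=5, y=5), (x=6, y=6)
  Distance 5: (x=3, y=0), (x=2, y=1), (x=2, y=3), (x=4, y=5), (x=5, y=6), (x=6, y=7)
  Distance 6: (x=2, y=0), (x=1, y=1), (x=6, y=8)
  Distance 7: (x=0, y=1), (x=5, y=8)
Total reachable: 25 (grid has 36 open cells total)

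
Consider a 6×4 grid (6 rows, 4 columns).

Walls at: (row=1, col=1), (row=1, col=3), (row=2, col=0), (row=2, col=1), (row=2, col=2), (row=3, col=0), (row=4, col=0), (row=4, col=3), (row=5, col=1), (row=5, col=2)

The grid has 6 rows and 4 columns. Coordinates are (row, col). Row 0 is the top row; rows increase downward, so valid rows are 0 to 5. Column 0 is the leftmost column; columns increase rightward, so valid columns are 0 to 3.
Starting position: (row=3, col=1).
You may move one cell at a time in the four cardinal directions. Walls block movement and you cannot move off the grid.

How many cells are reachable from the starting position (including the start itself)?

BFS flood-fill from (row=3, col=1):
  Distance 0: (row=3, col=1)
  Distance 1: (row=3, col=2), (row=4, col=1)
  Distance 2: (row=3, col=3), (row=4, col=2)
  Distance 3: (row=2, col=3)
Total reachable: 6 (grid has 14 open cells total)

Answer: Reachable cells: 6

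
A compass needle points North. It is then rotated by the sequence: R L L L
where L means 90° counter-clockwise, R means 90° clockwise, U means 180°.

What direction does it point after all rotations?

Answer: Final heading: South

Derivation:
Start: North
  R (right (90° clockwise)) -> East
  L (left (90° counter-clockwise)) -> North
  L (left (90° counter-clockwise)) -> West
  L (left (90° counter-clockwise)) -> South
Final: South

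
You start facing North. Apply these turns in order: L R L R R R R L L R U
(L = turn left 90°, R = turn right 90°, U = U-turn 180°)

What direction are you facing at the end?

Start: North
  L (left (90° counter-clockwise)) -> West
  R (right (90° clockwise)) -> North
  L (left (90° counter-clockwise)) -> West
  R (right (90° clockwise)) -> North
  R (right (90° clockwise)) -> East
  R (right (90° clockwise)) -> South
  R (right (90° clockwise)) -> West
  L (left (90° counter-clockwise)) -> South
  L (left (90° counter-clockwise)) -> East
  R (right (90° clockwise)) -> South
  U (U-turn (180°)) -> North
Final: North

Answer: Final heading: North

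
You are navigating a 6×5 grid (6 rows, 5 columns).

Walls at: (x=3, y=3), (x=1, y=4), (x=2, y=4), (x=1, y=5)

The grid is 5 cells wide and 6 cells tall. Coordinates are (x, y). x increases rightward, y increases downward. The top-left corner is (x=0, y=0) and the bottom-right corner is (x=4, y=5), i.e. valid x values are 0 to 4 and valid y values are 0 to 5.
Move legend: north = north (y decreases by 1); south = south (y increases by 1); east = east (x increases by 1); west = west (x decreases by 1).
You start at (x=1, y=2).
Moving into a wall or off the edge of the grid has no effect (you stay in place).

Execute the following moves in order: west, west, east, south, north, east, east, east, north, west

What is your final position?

Answer: Final position: (x=3, y=1)

Derivation:
Start: (x=1, y=2)
  west (west): (x=1, y=2) -> (x=0, y=2)
  west (west): blocked, stay at (x=0, y=2)
  east (east): (x=0, y=2) -> (x=1, y=2)
  south (south): (x=1, y=2) -> (x=1, y=3)
  north (north): (x=1, y=3) -> (x=1, y=2)
  east (east): (x=1, y=2) -> (x=2, y=2)
  east (east): (x=2, y=2) -> (x=3, y=2)
  east (east): (x=3, y=2) -> (x=4, y=2)
  north (north): (x=4, y=2) -> (x=4, y=1)
  west (west): (x=4, y=1) -> (x=3, y=1)
Final: (x=3, y=1)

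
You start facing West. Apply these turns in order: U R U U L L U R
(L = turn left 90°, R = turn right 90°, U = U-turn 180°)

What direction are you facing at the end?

Start: West
  U (U-turn (180°)) -> East
  R (right (90° clockwise)) -> South
  U (U-turn (180°)) -> North
  U (U-turn (180°)) -> South
  L (left (90° counter-clockwise)) -> East
  L (left (90° counter-clockwise)) -> North
  U (U-turn (180°)) -> South
  R (right (90° clockwise)) -> West
Final: West

Answer: Final heading: West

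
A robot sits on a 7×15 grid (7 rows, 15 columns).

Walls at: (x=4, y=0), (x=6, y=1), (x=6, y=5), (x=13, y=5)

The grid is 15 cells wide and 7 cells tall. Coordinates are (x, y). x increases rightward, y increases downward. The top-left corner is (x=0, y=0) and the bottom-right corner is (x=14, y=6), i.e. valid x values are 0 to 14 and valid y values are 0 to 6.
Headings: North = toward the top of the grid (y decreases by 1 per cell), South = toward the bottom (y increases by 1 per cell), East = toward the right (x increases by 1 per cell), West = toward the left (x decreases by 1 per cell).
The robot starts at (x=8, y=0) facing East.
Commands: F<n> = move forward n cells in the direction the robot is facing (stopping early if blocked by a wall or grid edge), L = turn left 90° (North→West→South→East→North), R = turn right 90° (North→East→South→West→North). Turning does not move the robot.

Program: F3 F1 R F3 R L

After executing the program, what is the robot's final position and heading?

Start: (x=8, y=0), facing East
  F3: move forward 3, now at (x=11, y=0)
  F1: move forward 1, now at (x=12, y=0)
  R: turn right, now facing South
  F3: move forward 3, now at (x=12, y=3)
  R: turn right, now facing West
  L: turn left, now facing South
Final: (x=12, y=3), facing South

Answer: Final position: (x=12, y=3), facing South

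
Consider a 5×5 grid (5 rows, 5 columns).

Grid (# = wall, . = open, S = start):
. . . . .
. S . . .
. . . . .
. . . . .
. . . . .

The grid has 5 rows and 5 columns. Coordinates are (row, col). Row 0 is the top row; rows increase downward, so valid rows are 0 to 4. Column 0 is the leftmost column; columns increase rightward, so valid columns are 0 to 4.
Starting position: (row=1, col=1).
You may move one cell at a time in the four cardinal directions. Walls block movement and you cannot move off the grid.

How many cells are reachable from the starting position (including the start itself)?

Answer: Reachable cells: 25

Derivation:
BFS flood-fill from (row=1, col=1):
  Distance 0: (row=1, col=1)
  Distance 1: (row=0, col=1), (row=1, col=0), (row=1, col=2), (row=2, col=1)
  Distance 2: (row=0, col=0), (row=0, col=2), (row=1, col=3), (row=2, col=0), (row=2, col=2), (row=3, col=1)
  Distance 3: (row=0, col=3), (row=1, col=4), (row=2, col=3), (row=3, col=0), (row=3, col=2), (row=4, col=1)
  Distance 4: (row=0, col=4), (row=2, col=4), (row=3, col=3), (row=4, col=0), (row=4, col=2)
  Distance 5: (row=3, col=4), (row=4, col=3)
  Distance 6: (row=4, col=4)
Total reachable: 25 (grid has 25 open cells total)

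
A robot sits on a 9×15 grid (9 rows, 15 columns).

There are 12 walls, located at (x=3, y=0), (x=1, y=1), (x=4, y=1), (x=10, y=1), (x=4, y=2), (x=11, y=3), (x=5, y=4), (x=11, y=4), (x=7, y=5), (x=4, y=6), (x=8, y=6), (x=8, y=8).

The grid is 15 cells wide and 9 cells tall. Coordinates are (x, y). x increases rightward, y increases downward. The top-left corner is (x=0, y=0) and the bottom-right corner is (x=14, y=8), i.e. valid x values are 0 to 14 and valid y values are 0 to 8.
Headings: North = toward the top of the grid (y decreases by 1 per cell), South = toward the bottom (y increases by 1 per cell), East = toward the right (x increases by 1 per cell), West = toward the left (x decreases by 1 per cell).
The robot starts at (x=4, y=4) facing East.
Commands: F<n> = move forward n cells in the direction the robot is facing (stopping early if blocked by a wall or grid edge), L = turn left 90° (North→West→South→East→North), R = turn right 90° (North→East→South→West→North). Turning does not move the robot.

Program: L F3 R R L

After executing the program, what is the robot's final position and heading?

Start: (x=4, y=4), facing East
  L: turn left, now facing North
  F3: move forward 1/3 (blocked), now at (x=4, y=3)
  R: turn right, now facing East
  R: turn right, now facing South
  L: turn left, now facing East
Final: (x=4, y=3), facing East

Answer: Final position: (x=4, y=3), facing East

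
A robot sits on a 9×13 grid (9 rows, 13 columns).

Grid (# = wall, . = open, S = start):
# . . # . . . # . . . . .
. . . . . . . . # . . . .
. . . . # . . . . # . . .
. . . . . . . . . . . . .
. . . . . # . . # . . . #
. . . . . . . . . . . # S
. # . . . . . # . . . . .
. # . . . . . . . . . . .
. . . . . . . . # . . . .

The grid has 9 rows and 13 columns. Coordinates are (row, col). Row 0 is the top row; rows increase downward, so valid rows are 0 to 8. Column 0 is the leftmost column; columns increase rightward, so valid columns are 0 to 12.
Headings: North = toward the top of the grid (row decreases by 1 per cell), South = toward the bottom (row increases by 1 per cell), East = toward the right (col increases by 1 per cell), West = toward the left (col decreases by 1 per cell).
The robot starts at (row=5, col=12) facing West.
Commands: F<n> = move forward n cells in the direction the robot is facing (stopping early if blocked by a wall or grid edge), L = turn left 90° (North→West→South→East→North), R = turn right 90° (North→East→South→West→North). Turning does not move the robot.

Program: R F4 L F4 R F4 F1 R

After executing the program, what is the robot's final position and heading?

Start: (row=5, col=12), facing West
  R: turn right, now facing North
  F4: move forward 0/4 (blocked), now at (row=5, col=12)
  L: turn left, now facing West
  F4: move forward 0/4 (blocked), now at (row=5, col=12)
  R: turn right, now facing North
  F4: move forward 0/4 (blocked), now at (row=5, col=12)
  F1: move forward 0/1 (blocked), now at (row=5, col=12)
  R: turn right, now facing East
Final: (row=5, col=12), facing East

Answer: Final position: (row=5, col=12), facing East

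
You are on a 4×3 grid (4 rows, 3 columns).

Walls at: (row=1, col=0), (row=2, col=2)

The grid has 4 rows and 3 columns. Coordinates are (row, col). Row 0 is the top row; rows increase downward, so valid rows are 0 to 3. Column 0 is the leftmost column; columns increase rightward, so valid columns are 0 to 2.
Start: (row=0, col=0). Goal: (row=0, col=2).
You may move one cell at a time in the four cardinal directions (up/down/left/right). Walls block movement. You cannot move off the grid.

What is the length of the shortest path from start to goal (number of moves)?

BFS from (row=0, col=0) until reaching (row=0, col=2):
  Distance 0: (row=0, col=0)
  Distance 1: (row=0, col=1)
  Distance 2: (row=0, col=2), (row=1, col=1)  <- goal reached here
One shortest path (2 moves): (row=0, col=0) -> (row=0, col=1) -> (row=0, col=2)

Answer: Shortest path length: 2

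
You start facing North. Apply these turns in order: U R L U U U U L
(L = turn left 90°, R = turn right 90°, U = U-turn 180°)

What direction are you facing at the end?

Answer: Final heading: East

Derivation:
Start: North
  U (U-turn (180°)) -> South
  R (right (90° clockwise)) -> West
  L (left (90° counter-clockwise)) -> South
  U (U-turn (180°)) -> North
  U (U-turn (180°)) -> South
  U (U-turn (180°)) -> North
  U (U-turn (180°)) -> South
  L (left (90° counter-clockwise)) -> East
Final: East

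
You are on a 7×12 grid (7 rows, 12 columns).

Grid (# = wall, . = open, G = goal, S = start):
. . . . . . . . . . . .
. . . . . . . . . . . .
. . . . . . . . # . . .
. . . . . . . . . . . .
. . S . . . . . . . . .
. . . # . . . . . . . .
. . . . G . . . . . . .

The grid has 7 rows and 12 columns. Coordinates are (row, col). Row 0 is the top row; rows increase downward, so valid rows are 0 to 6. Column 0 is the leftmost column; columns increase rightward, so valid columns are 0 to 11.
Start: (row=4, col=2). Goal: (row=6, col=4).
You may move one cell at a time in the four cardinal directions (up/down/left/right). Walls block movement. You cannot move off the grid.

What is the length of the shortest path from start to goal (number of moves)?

Answer: Shortest path length: 4

Derivation:
BFS from (row=4, col=2) until reaching (row=6, col=4):
  Distance 0: (row=4, col=2)
  Distance 1: (row=3, col=2), (row=4, col=1), (row=4, col=3), (row=5, col=2)
  Distance 2: (row=2, col=2), (row=3, col=1), (row=3, col=3), (row=4, col=0), (row=4, col=4), (row=5, col=1), (row=6, col=2)
  Distance 3: (row=1, col=2), (row=2, col=1), (row=2, col=3), (row=3, col=0), (row=3, col=4), (row=4, col=5), (row=5, col=0), (row=5, col=4), (row=6, col=1), (row=6, col=3)
  Distance 4: (row=0, col=2), (row=1, col=1), (row=1, col=3), (row=2, col=0), (row=2, col=4), (row=3, col=5), (row=4, col=6), (row=5, col=5), (row=6, col=0), (row=6, col=4)  <- goal reached here
One shortest path (4 moves): (row=4, col=2) -> (row=4, col=3) -> (row=4, col=4) -> (row=5, col=4) -> (row=6, col=4)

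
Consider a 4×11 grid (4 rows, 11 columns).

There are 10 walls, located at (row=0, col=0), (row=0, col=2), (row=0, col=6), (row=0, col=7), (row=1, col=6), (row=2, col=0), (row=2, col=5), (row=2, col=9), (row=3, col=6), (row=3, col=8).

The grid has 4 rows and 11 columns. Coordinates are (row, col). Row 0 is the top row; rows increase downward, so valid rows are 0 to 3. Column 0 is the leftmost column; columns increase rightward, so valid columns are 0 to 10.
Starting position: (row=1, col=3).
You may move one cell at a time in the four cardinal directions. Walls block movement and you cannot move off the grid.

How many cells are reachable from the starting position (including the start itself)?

Answer: Reachable cells: 20

Derivation:
BFS flood-fill from (row=1, col=3):
  Distance 0: (row=1, col=3)
  Distance 1: (row=0, col=3), (row=1, col=2), (row=1, col=4), (row=2, col=3)
  Distance 2: (row=0, col=4), (row=1, col=1), (row=1, col=5), (row=2, col=2), (row=2, col=4), (row=3, col=3)
  Distance 3: (row=0, col=1), (row=0, col=5), (row=1, col=0), (row=2, col=1), (row=3, col=2), (row=3, col=4)
  Distance 4: (row=3, col=1), (row=3, col=5)
  Distance 5: (row=3, col=0)
Total reachable: 20 (grid has 34 open cells total)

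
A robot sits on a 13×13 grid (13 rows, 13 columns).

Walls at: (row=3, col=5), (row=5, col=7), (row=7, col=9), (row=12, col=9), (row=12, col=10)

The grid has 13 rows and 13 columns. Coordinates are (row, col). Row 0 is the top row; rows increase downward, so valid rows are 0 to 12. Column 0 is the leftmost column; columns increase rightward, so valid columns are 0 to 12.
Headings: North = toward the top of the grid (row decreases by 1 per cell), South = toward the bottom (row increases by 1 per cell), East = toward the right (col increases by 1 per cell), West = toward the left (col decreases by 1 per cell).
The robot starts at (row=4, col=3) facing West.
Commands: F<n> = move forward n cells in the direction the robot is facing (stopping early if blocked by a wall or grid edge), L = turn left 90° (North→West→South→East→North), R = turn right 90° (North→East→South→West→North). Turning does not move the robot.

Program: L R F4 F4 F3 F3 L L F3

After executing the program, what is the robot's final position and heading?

Answer: Final position: (row=4, col=3), facing East

Derivation:
Start: (row=4, col=3), facing West
  L: turn left, now facing South
  R: turn right, now facing West
  F4: move forward 3/4 (blocked), now at (row=4, col=0)
  F4: move forward 0/4 (blocked), now at (row=4, col=0)
  F3: move forward 0/3 (blocked), now at (row=4, col=0)
  F3: move forward 0/3 (blocked), now at (row=4, col=0)
  L: turn left, now facing South
  L: turn left, now facing East
  F3: move forward 3, now at (row=4, col=3)
Final: (row=4, col=3), facing East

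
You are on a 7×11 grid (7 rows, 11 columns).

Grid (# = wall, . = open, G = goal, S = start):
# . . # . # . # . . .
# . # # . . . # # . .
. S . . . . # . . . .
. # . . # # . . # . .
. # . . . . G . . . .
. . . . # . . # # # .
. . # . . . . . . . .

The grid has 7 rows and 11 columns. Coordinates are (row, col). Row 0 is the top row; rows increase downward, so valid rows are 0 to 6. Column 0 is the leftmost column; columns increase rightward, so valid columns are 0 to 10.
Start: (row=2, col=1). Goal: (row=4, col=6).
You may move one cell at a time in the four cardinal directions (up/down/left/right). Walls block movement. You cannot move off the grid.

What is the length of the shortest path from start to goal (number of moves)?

BFS from (row=2, col=1) until reaching (row=4, col=6):
  Distance 0: (row=2, col=1)
  Distance 1: (row=1, col=1), (row=2, col=0), (row=2, col=2)
  Distance 2: (row=0, col=1), (row=2, col=3), (row=3, col=0), (row=3, col=2)
  Distance 3: (row=0, col=2), (row=2, col=4), (row=3, col=3), (row=4, col=0), (row=4, col=2)
  Distance 4: (row=1, col=4), (row=2, col=5), (row=4, col=3), (row=5, col=0), (row=5, col=2)
  Distance 5: (row=0, col=4), (row=1, col=5), (row=4, col=4), (row=5, col=1), (row=5, col=3), (row=6, col=0)
  Distance 6: (row=1, col=6), (row=4, col=5), (row=6, col=1), (row=6, col=3)
  Distance 7: (row=0, col=6), (row=4, col=6), (row=5, col=5), (row=6, col=4)  <- goal reached here
One shortest path (7 moves): (row=2, col=1) -> (row=2, col=2) -> (row=2, col=3) -> (row=3, col=3) -> (row=4, col=3) -> (row=4, col=4) -> (row=4, col=5) -> (row=4, col=6)

Answer: Shortest path length: 7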